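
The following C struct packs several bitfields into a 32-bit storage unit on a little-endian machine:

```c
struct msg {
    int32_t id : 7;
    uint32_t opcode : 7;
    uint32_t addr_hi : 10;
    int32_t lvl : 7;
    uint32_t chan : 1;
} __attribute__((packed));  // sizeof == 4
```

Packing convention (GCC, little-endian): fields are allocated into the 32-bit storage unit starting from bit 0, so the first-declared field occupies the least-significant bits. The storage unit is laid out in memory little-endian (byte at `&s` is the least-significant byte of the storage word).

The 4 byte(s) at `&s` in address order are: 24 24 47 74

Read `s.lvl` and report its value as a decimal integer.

-12

[0]=0x24 [1]=0x24 [2]=0x47 [3]=0x74 (little-endian) → word 0x74472424
id [0+:7] = (word>>0) & 0x7f = 36
opcode [7+:7] = (word>>7) & 0x7f = 72
addr_hi [14+:10] = (word>>14) & 0x3ff = 284
lvl [24+:7] = (word>>24) & 0x7f = 116  ←
chan [31+:1] = (word>>31) & 0x1 = 0
lvl signed 7b, MSB=1: 116 - 128 = -12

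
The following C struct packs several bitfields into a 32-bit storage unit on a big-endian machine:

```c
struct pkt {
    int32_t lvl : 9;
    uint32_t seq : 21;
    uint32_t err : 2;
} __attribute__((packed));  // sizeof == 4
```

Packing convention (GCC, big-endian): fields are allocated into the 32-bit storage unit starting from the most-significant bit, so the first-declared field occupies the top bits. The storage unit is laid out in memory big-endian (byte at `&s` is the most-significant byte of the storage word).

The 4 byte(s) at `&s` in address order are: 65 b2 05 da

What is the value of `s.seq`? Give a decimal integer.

[0]=0x65 [1]=0xb2 [2]=0x05 [3]=0xda (big-endian) → word 0x65b205da
lvl:9 @ bit 23 → (0x65b205da>>23)&0x1ff = 0xcb
seq:21 @ bit 2 → (0x65b205da>>2)&0x1fffff = 0xc8176  ←
err:2 @ bit 0 → (0x65b205da>>0)&0x3 = 0x2

819574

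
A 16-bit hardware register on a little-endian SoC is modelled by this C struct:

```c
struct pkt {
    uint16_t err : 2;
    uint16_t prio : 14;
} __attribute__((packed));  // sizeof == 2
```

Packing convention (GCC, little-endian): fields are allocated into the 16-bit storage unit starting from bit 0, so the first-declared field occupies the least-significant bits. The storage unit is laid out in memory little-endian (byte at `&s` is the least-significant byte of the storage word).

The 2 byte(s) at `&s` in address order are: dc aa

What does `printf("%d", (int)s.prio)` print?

10935

[0]=0xdc [1]=0xaa (little-endian) → word 0xaadc
err:2 @ bit 0 → (0xaadc>>0)&0x3 = 0x0
prio:14 @ bit 2 → (0xaadc>>2)&0x3fff = 0x2ab7  ←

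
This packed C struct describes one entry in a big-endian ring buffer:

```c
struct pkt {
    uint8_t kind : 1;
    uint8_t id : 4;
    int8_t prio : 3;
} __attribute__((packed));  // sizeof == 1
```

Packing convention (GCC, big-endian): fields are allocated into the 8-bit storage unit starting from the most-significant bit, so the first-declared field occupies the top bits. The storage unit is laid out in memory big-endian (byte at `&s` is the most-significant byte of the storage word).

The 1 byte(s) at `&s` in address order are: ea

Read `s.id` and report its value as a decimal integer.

13

[0]=0xea (big-endian) → word 0xea
kind [7+:1] = (word>>7) & 0x1 = 1
id [3+:4] = (word>>3) & 0xf = 13  ←
prio [0+:3] = (word>>0) & 0x7 = 2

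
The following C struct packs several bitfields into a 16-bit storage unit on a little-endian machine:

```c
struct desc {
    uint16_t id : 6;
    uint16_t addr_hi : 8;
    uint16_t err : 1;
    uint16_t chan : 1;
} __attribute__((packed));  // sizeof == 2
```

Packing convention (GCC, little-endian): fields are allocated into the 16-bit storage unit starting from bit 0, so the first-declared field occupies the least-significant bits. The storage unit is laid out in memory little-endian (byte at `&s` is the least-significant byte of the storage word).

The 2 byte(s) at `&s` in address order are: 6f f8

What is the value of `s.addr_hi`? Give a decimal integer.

[0]=0x6f [1]=0xf8 (little-endian) → word 0xf86f
id:6 @ bit 0 → (0xf86f>>0)&0x3f = 0x2f
addr_hi:8 @ bit 6 → (0xf86f>>6)&0xff = 0xe1  ←
err:1 @ bit 14 → (0xf86f>>14)&0x1 = 0x1
chan:1 @ bit 15 → (0xf86f>>15)&0x1 = 0x1

225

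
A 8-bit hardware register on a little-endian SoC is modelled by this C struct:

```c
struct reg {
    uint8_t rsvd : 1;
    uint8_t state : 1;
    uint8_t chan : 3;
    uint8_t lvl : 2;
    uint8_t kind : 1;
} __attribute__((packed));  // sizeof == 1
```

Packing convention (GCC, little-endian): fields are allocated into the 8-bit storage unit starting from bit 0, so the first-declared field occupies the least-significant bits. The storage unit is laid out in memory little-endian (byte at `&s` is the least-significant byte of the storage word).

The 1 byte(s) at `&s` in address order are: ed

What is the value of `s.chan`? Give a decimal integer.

[0]=0xed (little-endian) → word 0xed
rsvd:1 @ bit 0 → (0xed>>0)&0x1 = 0x1
state:1 @ bit 1 → (0xed>>1)&0x1 = 0x0
chan:3 @ bit 2 → (0xed>>2)&0x7 = 0x3  ←
lvl:2 @ bit 5 → (0xed>>5)&0x3 = 0x3
kind:1 @ bit 7 → (0xed>>7)&0x1 = 0x1

3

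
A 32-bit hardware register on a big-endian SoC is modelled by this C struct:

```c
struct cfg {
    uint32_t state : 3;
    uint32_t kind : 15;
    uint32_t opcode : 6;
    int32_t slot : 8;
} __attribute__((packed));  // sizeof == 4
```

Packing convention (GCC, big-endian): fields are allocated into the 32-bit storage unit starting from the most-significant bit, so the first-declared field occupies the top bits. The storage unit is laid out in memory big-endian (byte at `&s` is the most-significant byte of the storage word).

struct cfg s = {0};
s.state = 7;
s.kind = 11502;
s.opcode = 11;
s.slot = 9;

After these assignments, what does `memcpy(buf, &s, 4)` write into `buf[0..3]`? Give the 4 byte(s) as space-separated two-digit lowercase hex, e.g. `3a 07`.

state (3b) val=7 bits=0x7 at bit 29: 0xe0000000
kind (15b) val=11502 bits=0x2cee at bit 14: 0xeb3b8000
opcode (6b) val=11 bits=0xb at bit 8: 0xeb3b8b00
slot (8b) val=9 bits=0x9 at bit 0: 0xeb3b8b09
word = 0xeb3b8b09 → big-endian bytes:
  [0]=0xeb  [1]=0x3b  [2]=0x8b  [3]=0x09

eb 3b 8b 09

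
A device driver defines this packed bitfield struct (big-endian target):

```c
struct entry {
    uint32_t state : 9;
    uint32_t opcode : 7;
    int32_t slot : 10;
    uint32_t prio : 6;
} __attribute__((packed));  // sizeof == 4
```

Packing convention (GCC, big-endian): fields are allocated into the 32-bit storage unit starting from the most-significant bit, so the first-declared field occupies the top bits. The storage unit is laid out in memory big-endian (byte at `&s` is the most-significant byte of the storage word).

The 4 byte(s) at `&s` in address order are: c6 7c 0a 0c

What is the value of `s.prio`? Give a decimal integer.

12

[0]=0xc6 [1]=0x7c [2]=0x0a [3]=0x0c (big-endian) → word 0xc67c0a0c
state:9 @ bit 23 → (0xc67c0a0c>>23)&0x1ff = 0x18c
opcode:7 @ bit 16 → (0xc67c0a0c>>16)&0x7f = 0x7c
slot:10 @ bit 6 → (0xc67c0a0c>>6)&0x3ff = 0x28
prio:6 @ bit 0 → (0xc67c0a0c>>0)&0x3f = 0xc  ←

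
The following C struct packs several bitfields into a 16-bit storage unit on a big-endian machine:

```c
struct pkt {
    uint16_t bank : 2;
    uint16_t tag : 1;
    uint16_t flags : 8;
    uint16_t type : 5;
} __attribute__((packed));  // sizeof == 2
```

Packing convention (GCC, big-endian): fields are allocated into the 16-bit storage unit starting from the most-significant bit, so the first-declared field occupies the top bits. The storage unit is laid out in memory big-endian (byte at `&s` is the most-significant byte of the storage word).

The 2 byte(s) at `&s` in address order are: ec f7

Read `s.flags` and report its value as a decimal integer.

103

[0]=0xec [1]=0xf7 (big-endian) → word 0xecf7
bank [14+:2] = (word>>14) & 0x3 = 3
tag [13+:1] = (word>>13) & 0x1 = 1
flags [5+:8] = (word>>5) & 0xff = 103  ←
type [0+:5] = (word>>0) & 0x1f = 23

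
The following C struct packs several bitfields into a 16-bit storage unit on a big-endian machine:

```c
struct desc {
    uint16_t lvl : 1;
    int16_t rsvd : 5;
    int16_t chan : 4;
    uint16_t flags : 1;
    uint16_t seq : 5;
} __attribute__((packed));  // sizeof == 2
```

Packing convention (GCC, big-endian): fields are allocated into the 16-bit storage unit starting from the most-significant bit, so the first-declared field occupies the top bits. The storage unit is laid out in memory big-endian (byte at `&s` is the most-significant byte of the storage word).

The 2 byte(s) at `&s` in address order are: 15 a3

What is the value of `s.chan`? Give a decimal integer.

[0]=0x15 [1]=0xa3 (big-endian) → word 0x15a3
lvl [15+:1] = (word>>15) & 0x1 = 0
rsvd [10+:5] = (word>>10) & 0x1f = 5
chan [6+:4] = (word>>6) & 0xf = 6  ←
flags [5+:1] = (word>>5) & 0x1 = 1
seq [0+:5] = (word>>0) & 0x1f = 3
chan signed 4b, MSB=0: value = 6

6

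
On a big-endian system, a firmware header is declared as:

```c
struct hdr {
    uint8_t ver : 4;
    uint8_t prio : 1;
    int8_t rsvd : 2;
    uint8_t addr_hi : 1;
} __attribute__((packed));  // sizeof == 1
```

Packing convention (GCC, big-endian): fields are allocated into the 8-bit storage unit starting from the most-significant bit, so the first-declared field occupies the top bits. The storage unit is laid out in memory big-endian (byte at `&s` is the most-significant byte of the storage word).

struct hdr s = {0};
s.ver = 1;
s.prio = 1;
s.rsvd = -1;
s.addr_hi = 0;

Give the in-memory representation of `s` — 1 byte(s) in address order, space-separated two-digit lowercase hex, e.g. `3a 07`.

1e

ver:4 = 1 → 0x1 << 4 → word 0x10
prio:1 = 1 → 0x1 << 3 → word 0x18
rsvd:2 = -1 → 0x3 << 1 → word 0x1e
addr_hi:1 = 0 → 0x0 << 0 → word 0x1e
word = 0x1e → big-endian bytes:
  [0]=0x1e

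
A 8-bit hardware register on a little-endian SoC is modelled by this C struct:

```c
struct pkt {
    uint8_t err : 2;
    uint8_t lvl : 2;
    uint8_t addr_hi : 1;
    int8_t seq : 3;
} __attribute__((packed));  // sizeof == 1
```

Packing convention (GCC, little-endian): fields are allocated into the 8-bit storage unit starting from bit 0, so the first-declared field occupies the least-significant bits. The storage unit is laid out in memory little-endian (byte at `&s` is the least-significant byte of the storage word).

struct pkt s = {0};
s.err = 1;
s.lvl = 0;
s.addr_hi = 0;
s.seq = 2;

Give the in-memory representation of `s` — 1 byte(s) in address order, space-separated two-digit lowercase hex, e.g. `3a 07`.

41

err (2b) val=1 bits=0x1 at bit 0: 0x01
lvl (2b) val=0 bits=0x0 at bit 2: 0x01
addr_hi (1b) val=0 bits=0x0 at bit 4: 0x01
seq (3b) val=2 bits=0x2 at bit 5: 0x41
word = 0x41 → little-endian bytes:
  [0]=0x41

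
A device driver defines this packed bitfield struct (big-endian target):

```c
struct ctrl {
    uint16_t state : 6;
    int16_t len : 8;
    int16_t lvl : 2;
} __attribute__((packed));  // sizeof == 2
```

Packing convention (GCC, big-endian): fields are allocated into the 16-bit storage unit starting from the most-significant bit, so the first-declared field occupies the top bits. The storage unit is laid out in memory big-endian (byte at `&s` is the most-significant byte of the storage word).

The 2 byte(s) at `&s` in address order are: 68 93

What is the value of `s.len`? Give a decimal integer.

[0]=0x68 [1]=0x93 (big-endian) → word 0x6893
state:6 @ bit 10 → (0x6893>>10)&0x3f = 0x1a
len:8 @ bit 2 → (0x6893>>2)&0xff = 0x24  ←
lvl:2 @ bit 0 → (0x6893>>0)&0x3 = 0x3
len signed 8b, MSB=0: value = 36

36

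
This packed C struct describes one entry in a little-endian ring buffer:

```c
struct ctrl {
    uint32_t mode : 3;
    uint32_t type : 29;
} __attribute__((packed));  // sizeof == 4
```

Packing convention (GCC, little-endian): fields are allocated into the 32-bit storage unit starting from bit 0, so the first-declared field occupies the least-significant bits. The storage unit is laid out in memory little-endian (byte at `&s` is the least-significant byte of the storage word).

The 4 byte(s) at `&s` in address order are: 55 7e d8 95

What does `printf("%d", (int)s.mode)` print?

5

[0]=0x55 [1]=0x7e [2]=0xd8 [3]=0x95 (little-endian) → word 0x95d87e55
mode:3 @ bit 0 → (0x95d87e55>>0)&0x7 = 0x5  ←
type:29 @ bit 3 → (0x95d87e55>>3)&0x1fffffff = 0x12bb0fca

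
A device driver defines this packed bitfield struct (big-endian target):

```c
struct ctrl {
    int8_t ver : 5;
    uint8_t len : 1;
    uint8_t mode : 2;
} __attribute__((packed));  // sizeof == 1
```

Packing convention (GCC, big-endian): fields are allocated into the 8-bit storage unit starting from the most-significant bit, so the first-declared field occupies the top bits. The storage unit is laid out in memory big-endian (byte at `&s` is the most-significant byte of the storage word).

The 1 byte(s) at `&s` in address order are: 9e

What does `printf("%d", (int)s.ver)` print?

-13

[0]=0x9e (big-endian) → word 0x9e
ver [3+:5] = (word>>3) & 0x1f = 19  ←
len [2+:1] = (word>>2) & 0x1 = 1
mode [0+:2] = (word>>0) & 0x3 = 2
ver signed 5b, MSB=1: 19 - 32 = -13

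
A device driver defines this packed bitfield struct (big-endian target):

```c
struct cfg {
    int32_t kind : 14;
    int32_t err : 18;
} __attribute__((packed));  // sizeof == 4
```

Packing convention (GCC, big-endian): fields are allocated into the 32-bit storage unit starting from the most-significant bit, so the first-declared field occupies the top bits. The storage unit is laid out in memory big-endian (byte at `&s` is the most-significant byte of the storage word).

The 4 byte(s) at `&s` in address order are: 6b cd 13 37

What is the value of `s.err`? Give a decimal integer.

70455

[0]=0x6b [1]=0xcd [2]=0x13 [3]=0x37 (big-endian) → word 0x6bcd1337
kind [18+:14] = (word>>18) & 0x3fff = 6899
err [0+:18] = (word>>0) & 0x3ffff = 70455  ←
err signed 18b, MSB=0: value = 70455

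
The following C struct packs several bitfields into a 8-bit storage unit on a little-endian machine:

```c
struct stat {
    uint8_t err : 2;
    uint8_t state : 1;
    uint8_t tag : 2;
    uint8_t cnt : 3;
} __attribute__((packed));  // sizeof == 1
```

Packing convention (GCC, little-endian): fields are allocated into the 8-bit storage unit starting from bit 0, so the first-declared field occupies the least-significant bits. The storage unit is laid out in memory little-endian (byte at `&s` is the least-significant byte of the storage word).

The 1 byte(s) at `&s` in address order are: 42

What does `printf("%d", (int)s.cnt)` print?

2

[0]=0x42 (little-endian) → word 0x42
err [0+:2] = (word>>0) & 0x3 = 2
state [2+:1] = (word>>2) & 0x1 = 0
tag [3+:2] = (word>>3) & 0x3 = 0
cnt [5+:3] = (word>>5) & 0x7 = 2  ←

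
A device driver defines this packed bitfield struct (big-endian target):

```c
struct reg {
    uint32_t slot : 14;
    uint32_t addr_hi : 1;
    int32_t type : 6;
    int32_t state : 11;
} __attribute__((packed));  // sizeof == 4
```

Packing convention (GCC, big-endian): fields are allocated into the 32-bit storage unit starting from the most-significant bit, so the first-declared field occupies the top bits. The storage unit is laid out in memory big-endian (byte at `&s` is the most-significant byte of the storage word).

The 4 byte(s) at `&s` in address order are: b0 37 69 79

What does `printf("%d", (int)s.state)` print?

[0]=0xb0 [1]=0x37 [2]=0x69 [3]=0x79 (big-endian) → word 0xb0376979
slot:14 @ bit 18 → (0xb0376979>>18)&0x3fff = 0x2c0d
addr_hi:1 @ bit 17 → (0xb0376979>>17)&0x1 = 0x1
type:6 @ bit 11 → (0xb0376979>>11)&0x3f = 0x2d
state:11 @ bit 0 → (0xb0376979>>0)&0x7ff = 0x179  ←
state signed 11b, MSB=0: value = 377

377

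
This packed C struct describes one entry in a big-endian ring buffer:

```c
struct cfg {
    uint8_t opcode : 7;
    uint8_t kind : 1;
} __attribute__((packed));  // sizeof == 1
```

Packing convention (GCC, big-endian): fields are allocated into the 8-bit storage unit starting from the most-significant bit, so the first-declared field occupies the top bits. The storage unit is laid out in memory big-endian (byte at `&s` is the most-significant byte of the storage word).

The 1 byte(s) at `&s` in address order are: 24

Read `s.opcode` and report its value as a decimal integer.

18

[0]=0x24 (big-endian) → word 0x24
opcode:7 @ bit 1 → (0x24>>1)&0x7f = 0x12  ←
kind:1 @ bit 0 → (0x24>>0)&0x1 = 0x0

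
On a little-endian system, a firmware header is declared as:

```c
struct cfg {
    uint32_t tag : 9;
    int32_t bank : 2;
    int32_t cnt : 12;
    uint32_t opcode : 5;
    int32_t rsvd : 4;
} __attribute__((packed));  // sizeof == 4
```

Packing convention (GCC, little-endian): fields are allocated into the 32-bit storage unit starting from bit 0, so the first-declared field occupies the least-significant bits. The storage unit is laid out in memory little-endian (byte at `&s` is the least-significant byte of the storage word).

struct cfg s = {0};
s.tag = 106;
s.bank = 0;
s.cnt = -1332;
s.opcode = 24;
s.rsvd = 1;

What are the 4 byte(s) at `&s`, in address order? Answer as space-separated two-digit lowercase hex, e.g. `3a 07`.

6a 60 56 1c

tag:9 = 106 → 0x6a << 0 → word 0x0000006a
bank:2 = 0 → 0x0 << 9 → word 0x0000006a
cnt:12 = -1332 → 0xacc << 11 → word 0x0056606a
opcode:5 = 24 → 0x18 << 23 → word 0x0c56606a
rsvd:4 = 1 → 0x1 << 28 → word 0x1c56606a
word = 0x1c56606a → little-endian bytes:
  [0]=0x6a  [1]=0x60  [2]=0x56  [3]=0x1c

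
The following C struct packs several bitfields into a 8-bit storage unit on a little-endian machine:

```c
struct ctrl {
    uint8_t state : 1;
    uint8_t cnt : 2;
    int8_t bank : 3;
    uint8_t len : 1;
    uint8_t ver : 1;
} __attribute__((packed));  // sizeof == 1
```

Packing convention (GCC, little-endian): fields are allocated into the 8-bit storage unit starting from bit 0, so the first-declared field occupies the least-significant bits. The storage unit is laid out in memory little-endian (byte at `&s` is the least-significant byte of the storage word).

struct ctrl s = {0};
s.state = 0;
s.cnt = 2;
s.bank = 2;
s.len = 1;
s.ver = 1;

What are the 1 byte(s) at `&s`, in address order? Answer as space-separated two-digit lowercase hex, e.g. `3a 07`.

d4

[0+:1] state=0 & 0x1 = 0x0; word=0x00
[1+:2] cnt=2 & 0x3 = 0x2; word=0x04
[3+:3] bank=2 & 0x7 = 0x2; word=0x14
[6+:1] len=1 & 0x1 = 0x1; word=0x54
[7+:1] ver=1 & 0x1 = 0x1; word=0xd4
word = 0xd4 → little-endian bytes:
  [0]=0xd4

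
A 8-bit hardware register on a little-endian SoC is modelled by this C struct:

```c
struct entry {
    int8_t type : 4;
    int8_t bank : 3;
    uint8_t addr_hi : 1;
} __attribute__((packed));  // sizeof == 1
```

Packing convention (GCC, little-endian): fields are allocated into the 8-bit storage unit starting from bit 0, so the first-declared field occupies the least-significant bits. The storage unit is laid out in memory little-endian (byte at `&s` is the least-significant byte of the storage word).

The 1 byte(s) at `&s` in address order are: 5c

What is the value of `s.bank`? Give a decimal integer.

[0]=0x5c (little-endian) → word 0x5c
type:4 @ bit 0 → (0x5c>>0)&0xf = 0xc
bank:3 @ bit 4 → (0x5c>>4)&0x7 = 0x5  ←
addr_hi:1 @ bit 7 → (0x5c>>7)&0x1 = 0x0
bank signed 3b, MSB=1: 5 - 8 = -3

-3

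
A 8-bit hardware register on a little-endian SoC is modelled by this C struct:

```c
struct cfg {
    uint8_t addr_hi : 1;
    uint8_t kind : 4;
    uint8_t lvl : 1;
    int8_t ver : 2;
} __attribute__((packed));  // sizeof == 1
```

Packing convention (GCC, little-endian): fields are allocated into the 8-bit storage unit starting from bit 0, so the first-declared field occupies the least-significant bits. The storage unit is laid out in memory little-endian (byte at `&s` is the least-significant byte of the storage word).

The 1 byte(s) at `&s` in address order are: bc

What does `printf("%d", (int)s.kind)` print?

[0]=0xbc (little-endian) → word 0xbc
addr_hi:1 @ bit 0 → (0xbc>>0)&0x1 = 0x0
kind:4 @ bit 1 → (0xbc>>1)&0xf = 0xe  ←
lvl:1 @ bit 5 → (0xbc>>5)&0x1 = 0x1
ver:2 @ bit 6 → (0xbc>>6)&0x3 = 0x2

14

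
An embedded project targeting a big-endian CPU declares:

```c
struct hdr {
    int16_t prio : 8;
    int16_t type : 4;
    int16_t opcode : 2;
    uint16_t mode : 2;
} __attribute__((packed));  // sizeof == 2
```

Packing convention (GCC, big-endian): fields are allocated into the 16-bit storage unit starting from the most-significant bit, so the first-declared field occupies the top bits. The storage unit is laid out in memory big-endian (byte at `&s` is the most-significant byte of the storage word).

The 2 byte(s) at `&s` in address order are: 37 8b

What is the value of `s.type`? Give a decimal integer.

-8

[0]=0x37 [1]=0x8b (big-endian) → word 0x378b
prio:8 @ bit 8 → (0x378b>>8)&0xff = 0x37
type:4 @ bit 4 → (0x378b>>4)&0xf = 0x8  ←
opcode:2 @ bit 2 → (0x378b>>2)&0x3 = 0x2
mode:2 @ bit 0 → (0x378b>>0)&0x3 = 0x3
type signed 4b, MSB=1: 8 - 16 = -8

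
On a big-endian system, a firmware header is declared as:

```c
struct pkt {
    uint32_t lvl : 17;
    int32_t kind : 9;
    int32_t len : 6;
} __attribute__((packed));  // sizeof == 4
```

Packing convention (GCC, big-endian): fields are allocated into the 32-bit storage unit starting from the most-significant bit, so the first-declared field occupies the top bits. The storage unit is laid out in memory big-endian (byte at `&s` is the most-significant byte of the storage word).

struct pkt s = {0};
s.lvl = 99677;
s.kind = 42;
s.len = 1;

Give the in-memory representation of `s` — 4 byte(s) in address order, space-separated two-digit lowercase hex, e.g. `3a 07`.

lvl:17 = 99677 → 0x1855d << 15 → word 0xc2ae8000
kind:9 = 42 → 0x2a << 6 → word 0xc2ae8a80
len:6 = 1 → 0x1 << 0 → word 0xc2ae8a81
word = 0xc2ae8a81 → big-endian bytes:
  [0]=0xc2  [1]=0xae  [2]=0x8a  [3]=0x81

c2 ae 8a 81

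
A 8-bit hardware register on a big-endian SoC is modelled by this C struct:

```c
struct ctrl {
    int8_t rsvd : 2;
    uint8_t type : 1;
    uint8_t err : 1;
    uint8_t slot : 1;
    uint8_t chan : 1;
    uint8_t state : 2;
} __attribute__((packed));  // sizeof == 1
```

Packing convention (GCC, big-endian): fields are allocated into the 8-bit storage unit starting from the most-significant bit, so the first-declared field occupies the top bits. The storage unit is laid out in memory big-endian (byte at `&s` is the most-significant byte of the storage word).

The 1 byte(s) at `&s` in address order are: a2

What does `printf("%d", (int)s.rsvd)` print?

[0]=0xa2 (big-endian) → word 0xa2
rsvd [6+:2] = (word>>6) & 0x3 = 2  ←
type [5+:1] = (word>>5) & 0x1 = 1
err [4+:1] = (word>>4) & 0x1 = 0
slot [3+:1] = (word>>3) & 0x1 = 0
chan [2+:1] = (word>>2) & 0x1 = 0
state [0+:2] = (word>>0) & 0x3 = 2
rsvd signed 2b, MSB=1: 2 - 4 = -2

-2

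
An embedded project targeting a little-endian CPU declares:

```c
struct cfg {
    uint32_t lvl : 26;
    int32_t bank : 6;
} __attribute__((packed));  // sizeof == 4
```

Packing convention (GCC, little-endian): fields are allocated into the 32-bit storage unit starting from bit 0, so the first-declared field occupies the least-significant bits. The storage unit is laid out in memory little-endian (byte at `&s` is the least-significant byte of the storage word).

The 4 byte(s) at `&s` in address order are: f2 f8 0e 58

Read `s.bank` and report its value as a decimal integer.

22

[0]=0xf2 [1]=0xf8 [2]=0x0e [3]=0x58 (little-endian) → word 0x580ef8f2
lvl:26 @ bit 0 → (0x580ef8f2>>0)&0x3ffffff = 0xef8f2
bank:6 @ bit 26 → (0x580ef8f2>>26)&0x3f = 0x16  ←
bank signed 6b, MSB=0: value = 22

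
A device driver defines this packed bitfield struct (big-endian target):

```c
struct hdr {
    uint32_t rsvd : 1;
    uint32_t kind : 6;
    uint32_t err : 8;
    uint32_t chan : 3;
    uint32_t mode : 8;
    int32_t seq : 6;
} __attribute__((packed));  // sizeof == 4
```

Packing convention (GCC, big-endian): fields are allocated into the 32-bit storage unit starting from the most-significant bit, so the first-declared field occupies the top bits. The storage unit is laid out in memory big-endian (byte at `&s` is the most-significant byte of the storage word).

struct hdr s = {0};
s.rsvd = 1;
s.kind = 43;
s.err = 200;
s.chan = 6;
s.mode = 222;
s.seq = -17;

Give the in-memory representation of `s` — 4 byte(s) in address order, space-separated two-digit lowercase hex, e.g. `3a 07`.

rsvd (1b) val=1 bits=0x1 at bit 31: 0x80000000
kind (6b) val=43 bits=0x2b at bit 25: 0xd6000000
err (8b) val=200 bits=0xc8 at bit 17: 0xd7900000
chan (3b) val=6 bits=0x6 at bit 14: 0xd7918000
mode (8b) val=222 bits=0xde at bit 6: 0xd791b780
seq (6b) val=-17 bits=0x2f at bit 0: 0xd791b7af
word = 0xd791b7af → big-endian bytes:
  [0]=0xd7  [1]=0x91  [2]=0xb7  [3]=0xaf

d7 91 b7 af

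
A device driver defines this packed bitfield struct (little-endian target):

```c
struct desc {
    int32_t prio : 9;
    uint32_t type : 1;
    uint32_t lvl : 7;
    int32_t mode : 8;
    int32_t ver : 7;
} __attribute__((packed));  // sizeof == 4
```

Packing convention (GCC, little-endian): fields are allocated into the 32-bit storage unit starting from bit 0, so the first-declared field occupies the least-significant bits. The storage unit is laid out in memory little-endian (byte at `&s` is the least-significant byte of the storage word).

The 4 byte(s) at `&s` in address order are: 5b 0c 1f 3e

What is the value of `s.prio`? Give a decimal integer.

[0]=0x5b [1]=0x0c [2]=0x1f [3]=0x3e (little-endian) → word 0x3e1f0c5b
prio:9 @ bit 0 → (0x3e1f0c5b>>0)&0x1ff = 0x5b  ←
type:1 @ bit 9 → (0x3e1f0c5b>>9)&0x1 = 0x0
lvl:7 @ bit 10 → (0x3e1f0c5b>>10)&0x7f = 0x43
mode:8 @ bit 17 → (0x3e1f0c5b>>17)&0xff = 0xf
ver:7 @ bit 25 → (0x3e1f0c5b>>25)&0x7f = 0x1f
prio signed 9b, MSB=0: value = 91

91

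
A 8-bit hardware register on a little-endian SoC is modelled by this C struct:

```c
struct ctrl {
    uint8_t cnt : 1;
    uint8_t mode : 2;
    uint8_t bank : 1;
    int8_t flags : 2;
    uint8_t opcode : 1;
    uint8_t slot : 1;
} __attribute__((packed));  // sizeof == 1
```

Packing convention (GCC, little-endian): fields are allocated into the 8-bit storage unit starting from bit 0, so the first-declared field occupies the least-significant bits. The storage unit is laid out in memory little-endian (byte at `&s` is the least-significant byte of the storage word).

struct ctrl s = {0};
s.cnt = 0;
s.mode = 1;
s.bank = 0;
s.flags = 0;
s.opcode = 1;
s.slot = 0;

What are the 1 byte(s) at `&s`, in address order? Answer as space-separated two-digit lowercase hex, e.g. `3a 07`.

42

cnt:1 = 0 → 0x0 << 0 → word 0x00
mode:2 = 1 → 0x1 << 1 → word 0x02
bank:1 = 0 → 0x0 << 3 → word 0x02
flags:2 = 0 → 0x0 << 4 → word 0x02
opcode:1 = 1 → 0x1 << 6 → word 0x42
slot:1 = 0 → 0x0 << 7 → word 0x42
word = 0x42 → little-endian bytes:
  [0]=0x42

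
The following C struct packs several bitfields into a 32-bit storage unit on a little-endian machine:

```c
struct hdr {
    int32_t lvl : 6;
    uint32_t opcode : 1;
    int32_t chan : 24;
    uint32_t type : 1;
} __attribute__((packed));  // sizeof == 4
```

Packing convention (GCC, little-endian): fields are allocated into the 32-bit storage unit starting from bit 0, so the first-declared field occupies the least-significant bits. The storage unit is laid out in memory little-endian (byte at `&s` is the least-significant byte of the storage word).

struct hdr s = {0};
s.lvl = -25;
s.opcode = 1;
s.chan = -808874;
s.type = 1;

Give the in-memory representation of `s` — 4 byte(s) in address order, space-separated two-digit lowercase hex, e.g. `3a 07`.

67 2b d4 f9

lvl (6b) val=-25 bits=0x27 at bit 0: 0x00000027
opcode (1b) val=1 bits=0x1 at bit 6: 0x00000067
chan (24b) val=-808874 bits=0xf3a856 at bit 7: 0x79d42b67
type (1b) val=1 bits=0x1 at bit 31: 0xf9d42b67
word = 0xf9d42b67 → little-endian bytes:
  [0]=0x67  [1]=0x2b  [2]=0xd4  [3]=0xf9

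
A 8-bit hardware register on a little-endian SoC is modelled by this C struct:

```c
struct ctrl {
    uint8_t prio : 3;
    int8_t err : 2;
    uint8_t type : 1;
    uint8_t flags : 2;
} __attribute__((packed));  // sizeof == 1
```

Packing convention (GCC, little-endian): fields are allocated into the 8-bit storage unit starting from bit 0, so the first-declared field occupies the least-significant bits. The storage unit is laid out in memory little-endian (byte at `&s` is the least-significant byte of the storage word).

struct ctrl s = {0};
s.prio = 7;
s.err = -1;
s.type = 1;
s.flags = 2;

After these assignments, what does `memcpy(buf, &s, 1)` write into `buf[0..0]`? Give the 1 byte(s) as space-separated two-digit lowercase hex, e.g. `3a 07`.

prio (3b) val=7 bits=0x7 at bit 0: 0x07
err (2b) val=-1 bits=0x3 at bit 3: 0x1f
type (1b) val=1 bits=0x1 at bit 5: 0x3f
flags (2b) val=2 bits=0x2 at bit 6: 0xbf
word = 0xbf → little-endian bytes:
  [0]=0xbf

bf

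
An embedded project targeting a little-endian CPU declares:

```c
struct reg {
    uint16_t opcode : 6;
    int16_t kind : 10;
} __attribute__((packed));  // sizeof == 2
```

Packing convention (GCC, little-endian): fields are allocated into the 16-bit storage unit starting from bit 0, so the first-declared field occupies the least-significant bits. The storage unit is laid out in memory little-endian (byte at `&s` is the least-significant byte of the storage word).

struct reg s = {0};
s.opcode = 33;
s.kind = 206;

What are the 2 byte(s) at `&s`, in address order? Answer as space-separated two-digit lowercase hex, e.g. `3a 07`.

opcode (6b) val=33 bits=0x21 at bit 0: 0x0021
kind (10b) val=206 bits=0xce at bit 6: 0x33a1
word = 0x33a1 → little-endian bytes:
  [0]=0xa1  [1]=0x33

a1 33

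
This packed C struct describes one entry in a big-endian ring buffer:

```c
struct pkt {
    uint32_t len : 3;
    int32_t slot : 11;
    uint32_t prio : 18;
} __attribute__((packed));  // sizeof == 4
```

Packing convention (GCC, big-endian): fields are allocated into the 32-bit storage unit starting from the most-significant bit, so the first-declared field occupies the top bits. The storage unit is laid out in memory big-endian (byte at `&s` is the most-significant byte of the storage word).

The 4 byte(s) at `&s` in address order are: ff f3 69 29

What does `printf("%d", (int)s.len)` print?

[0]=0xff [1]=0xf3 [2]=0x69 [3]=0x29 (big-endian) → word 0xfff36929
len [29+:3] = (word>>29) & 0x7 = 7  ←
slot [18+:11] = (word>>18) & 0x7ff = 2044
prio [0+:18] = (word>>0) & 0x3ffff = 223529

7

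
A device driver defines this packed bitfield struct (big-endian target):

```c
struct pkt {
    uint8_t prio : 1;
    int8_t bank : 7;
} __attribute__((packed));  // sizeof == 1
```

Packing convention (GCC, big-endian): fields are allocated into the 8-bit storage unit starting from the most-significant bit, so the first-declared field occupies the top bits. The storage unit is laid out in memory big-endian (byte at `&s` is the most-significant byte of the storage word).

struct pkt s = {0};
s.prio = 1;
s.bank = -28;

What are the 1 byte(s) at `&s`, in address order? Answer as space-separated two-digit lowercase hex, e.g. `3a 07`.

e4

prio:1 = 1 → 0x1 << 7 → word 0x80
bank:7 = -28 → 0x64 << 0 → word 0xe4
word = 0xe4 → big-endian bytes:
  [0]=0xe4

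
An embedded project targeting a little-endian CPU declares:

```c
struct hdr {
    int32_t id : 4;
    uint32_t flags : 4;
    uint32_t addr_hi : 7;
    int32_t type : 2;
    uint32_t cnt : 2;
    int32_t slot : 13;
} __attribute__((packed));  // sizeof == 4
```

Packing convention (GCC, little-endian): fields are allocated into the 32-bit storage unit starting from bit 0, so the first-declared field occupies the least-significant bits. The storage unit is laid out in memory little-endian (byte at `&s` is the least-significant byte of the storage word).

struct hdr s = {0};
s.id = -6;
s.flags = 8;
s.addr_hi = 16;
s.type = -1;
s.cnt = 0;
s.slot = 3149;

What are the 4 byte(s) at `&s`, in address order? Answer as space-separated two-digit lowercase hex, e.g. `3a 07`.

8a 90 69 62

id:4 = -6 → 0xa << 0 → word 0x0000000a
flags:4 = 8 → 0x8 << 4 → word 0x0000008a
addr_hi:7 = 16 → 0x10 << 8 → word 0x0000108a
type:2 = -1 → 0x3 << 15 → word 0x0001908a
cnt:2 = 0 → 0x0 << 17 → word 0x0001908a
slot:13 = 3149 → 0xc4d << 19 → word 0x6269908a
word = 0x6269908a → little-endian bytes:
  [0]=0x8a  [1]=0x90  [2]=0x69  [3]=0x62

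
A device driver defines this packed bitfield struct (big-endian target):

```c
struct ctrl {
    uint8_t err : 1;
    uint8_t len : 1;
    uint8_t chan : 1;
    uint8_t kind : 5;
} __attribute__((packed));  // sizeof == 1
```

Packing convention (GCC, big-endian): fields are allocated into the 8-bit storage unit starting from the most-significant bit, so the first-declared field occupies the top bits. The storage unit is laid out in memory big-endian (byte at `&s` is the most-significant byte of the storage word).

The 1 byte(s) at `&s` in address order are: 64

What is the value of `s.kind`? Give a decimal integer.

[0]=0x64 (big-endian) → word 0x64
err [7+:1] = (word>>7) & 0x1 = 0
len [6+:1] = (word>>6) & 0x1 = 1
chan [5+:1] = (word>>5) & 0x1 = 1
kind [0+:5] = (word>>0) & 0x1f = 4  ←

4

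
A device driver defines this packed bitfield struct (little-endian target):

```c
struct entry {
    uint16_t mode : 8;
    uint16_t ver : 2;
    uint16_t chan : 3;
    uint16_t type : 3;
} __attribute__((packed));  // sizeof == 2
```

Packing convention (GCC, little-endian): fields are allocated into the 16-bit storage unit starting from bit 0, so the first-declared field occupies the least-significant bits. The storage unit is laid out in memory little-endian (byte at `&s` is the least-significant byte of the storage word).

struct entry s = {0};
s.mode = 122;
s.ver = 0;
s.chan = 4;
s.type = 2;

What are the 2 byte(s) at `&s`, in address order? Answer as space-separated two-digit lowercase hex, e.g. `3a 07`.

mode:8 = 122 → 0x7a << 0 → word 0x007a
ver:2 = 0 → 0x0 << 8 → word 0x007a
chan:3 = 4 → 0x4 << 10 → word 0x107a
type:3 = 2 → 0x2 << 13 → word 0x507a
word = 0x507a → little-endian bytes:
  [0]=0x7a  [1]=0x50

7a 50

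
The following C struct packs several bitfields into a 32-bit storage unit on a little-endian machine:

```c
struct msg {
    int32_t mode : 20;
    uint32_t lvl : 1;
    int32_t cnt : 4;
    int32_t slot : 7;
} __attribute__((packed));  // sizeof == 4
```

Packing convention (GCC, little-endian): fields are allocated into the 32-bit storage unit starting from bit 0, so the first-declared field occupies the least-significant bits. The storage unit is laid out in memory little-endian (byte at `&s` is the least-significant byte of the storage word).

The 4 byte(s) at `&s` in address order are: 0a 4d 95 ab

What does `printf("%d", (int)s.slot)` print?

[0]=0x0a [1]=0x4d [2]=0x95 [3]=0xab (little-endian) → word 0xab954d0a
mode:20 @ bit 0 → (0xab954d0a>>0)&0xfffff = 0x54d0a
lvl:1 @ bit 20 → (0xab954d0a>>20)&0x1 = 0x1
cnt:4 @ bit 21 → (0xab954d0a>>21)&0xf = 0xc
slot:7 @ bit 25 → (0xab954d0a>>25)&0x7f = 0x55  ←
slot signed 7b, MSB=1: 85 - 128 = -43

-43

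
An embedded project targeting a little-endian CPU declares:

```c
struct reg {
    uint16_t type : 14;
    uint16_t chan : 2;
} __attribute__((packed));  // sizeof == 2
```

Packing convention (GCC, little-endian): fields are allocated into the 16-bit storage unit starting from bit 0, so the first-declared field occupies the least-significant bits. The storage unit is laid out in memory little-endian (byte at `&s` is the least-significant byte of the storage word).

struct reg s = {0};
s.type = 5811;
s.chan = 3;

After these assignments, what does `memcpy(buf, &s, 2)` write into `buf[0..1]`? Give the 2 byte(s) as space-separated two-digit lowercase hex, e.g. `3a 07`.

type:14 = 5811 → 0x16b3 << 0 → word 0x16b3
chan:2 = 3 → 0x3 << 14 → word 0xd6b3
word = 0xd6b3 → little-endian bytes:
  [0]=0xb3  [1]=0xd6

b3 d6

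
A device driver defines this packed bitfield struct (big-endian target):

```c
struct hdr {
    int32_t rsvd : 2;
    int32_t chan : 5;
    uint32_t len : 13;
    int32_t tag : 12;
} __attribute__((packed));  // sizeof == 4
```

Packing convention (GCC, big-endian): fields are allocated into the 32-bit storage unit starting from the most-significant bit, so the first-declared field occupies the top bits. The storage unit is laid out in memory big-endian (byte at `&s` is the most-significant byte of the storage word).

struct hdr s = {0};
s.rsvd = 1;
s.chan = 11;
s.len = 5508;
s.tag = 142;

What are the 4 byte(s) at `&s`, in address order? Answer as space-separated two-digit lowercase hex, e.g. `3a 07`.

rsvd (2b) val=1 bits=0x1 at bit 30: 0x40000000
chan (5b) val=11 bits=0xb at bit 25: 0x56000000
len (13b) val=5508 bits=0x1584 at bit 12: 0x57584000
tag (12b) val=142 bits=0x8e at bit 0: 0x5758408e
word = 0x5758408e → big-endian bytes:
  [0]=0x57  [1]=0x58  [2]=0x40  [3]=0x8e

57 58 40 8e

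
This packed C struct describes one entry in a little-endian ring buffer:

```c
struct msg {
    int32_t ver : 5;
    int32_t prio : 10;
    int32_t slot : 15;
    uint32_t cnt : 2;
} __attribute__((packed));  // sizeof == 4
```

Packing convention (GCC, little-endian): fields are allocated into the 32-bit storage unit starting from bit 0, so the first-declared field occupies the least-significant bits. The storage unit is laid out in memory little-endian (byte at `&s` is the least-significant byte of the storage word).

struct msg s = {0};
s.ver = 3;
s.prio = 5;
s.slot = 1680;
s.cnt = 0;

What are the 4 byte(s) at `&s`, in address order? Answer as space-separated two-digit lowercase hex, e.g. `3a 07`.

[0+:5] ver=3 & 0x1f = 0x3; word=0x00000003
[5+:10] prio=5 & 0x3ff = 0x5; word=0x000000a3
[15+:15] slot=1680 & 0x7fff = 0x690; word=0x034800a3
[30+:2] cnt=0 & 0x3 = 0x0; word=0x034800a3
word = 0x034800a3 → little-endian bytes:
  [0]=0xa3  [1]=0x00  [2]=0x48  [3]=0x03

a3 00 48 03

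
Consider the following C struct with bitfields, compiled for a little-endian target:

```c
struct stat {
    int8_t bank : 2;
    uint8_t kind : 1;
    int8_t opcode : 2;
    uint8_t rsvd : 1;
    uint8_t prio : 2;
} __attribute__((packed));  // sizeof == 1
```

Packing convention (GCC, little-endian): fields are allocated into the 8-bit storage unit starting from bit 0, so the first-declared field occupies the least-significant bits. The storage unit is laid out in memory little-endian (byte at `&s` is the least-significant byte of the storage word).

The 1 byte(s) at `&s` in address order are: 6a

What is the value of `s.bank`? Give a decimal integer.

-2

[0]=0x6a (little-endian) → word 0x6a
bank [0+:2] = (word>>0) & 0x3 = 2  ←
kind [2+:1] = (word>>2) & 0x1 = 0
opcode [3+:2] = (word>>3) & 0x3 = 1
rsvd [5+:1] = (word>>5) & 0x1 = 1
prio [6+:2] = (word>>6) & 0x3 = 1
bank signed 2b, MSB=1: 2 - 4 = -2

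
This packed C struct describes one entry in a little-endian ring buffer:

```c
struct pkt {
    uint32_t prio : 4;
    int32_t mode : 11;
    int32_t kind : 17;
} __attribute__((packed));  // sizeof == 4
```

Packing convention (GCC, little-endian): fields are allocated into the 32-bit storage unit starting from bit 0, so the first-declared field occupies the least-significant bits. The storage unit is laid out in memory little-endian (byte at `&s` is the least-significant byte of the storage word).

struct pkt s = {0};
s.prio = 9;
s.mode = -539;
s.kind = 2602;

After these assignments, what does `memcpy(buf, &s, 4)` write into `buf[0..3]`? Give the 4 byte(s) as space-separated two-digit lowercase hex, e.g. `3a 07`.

59 5e 15 05

prio (4b) val=9 bits=0x9 at bit 0: 0x00000009
mode (11b) val=-539 bits=0x5e5 at bit 4: 0x00005e59
kind (17b) val=2602 bits=0xa2a at bit 15: 0x05155e59
word = 0x05155e59 → little-endian bytes:
  [0]=0x59  [1]=0x5e  [2]=0x15  [3]=0x05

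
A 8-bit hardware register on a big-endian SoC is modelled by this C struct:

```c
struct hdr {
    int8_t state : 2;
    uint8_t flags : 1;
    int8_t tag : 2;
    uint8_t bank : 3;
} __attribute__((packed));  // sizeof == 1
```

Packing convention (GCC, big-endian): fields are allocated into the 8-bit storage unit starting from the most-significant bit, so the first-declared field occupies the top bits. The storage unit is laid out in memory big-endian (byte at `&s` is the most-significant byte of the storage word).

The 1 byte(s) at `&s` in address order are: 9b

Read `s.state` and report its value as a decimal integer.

[0]=0x9b (big-endian) → word 0x9b
state [6+:2] = (word>>6) & 0x3 = 2  ←
flags [5+:1] = (word>>5) & 0x1 = 0
tag [3+:2] = (word>>3) & 0x3 = 3
bank [0+:3] = (word>>0) & 0x7 = 3
state signed 2b, MSB=1: 2 - 4 = -2

-2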